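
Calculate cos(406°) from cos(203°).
cos(406°) = cos²203° - sin²203° = 0.6947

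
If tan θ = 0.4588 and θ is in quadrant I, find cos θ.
cos θ = 0.9089 (using tan²θ + 1 = sec²θ)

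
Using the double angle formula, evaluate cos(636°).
cos(636°) = cos²318° - sin²318° = 0.1045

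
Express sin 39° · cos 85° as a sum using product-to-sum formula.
sin 39° cos 85° = (1/2)[sin(39°+85°) + sin(39°-85°)]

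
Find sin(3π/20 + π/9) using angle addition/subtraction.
sin(3π/20 + π/9) = sin 3π/20 cos π/9 + cos 3π/20 sin π/9 = 0.7314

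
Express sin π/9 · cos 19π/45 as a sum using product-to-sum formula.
sin π/9 cos 19π/45 = (1/2)[sin(π/9+19π/45) + sin(π/9-19π/45)]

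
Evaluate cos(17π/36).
cos(17π/36) = 0.08716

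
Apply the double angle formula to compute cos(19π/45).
cos(19π/45) = cos²19π/90 - sin²19π/90 = 0.2419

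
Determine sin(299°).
sin(299°) = -0.8746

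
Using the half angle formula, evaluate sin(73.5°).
sin(73.5°) = √((1 - cos 147°)/2) = 0.9588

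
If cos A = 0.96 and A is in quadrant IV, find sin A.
sin A = -0.28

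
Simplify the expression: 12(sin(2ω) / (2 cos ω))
12(sin(2ω) / (2 cos ω)) = 12(sin ω) (using Double angle)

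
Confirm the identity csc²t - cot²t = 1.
LHS = 1/sin²t - cos²t/sin²t = (1 - cos²t)/sin²t = sin²t/sin²t = 1 = RHS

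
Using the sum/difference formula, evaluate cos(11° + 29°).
cos(11° + 29°) = cos 11° cos 29° - sin 11° sin 29° = 0.766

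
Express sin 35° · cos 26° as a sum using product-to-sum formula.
sin 35° cos 26° = (1/2)[sin(35°+26°) + sin(35°-26°)]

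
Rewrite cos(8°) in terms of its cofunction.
cos(8°) = sin(90° - 8°) = sin(82°)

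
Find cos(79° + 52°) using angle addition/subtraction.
cos(79° + 52°) = cos 79° cos 52° - sin 79° sin 52° = -0.6561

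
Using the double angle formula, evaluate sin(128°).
sin(128°) = 2 sin 64° cos 64° = 0.788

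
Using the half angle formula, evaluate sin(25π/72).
sin(25π/72) = √((1 - cos 25π/36)/2) = 0.887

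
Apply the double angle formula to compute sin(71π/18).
sin(71π/18) = 2 sin 71π/36 cos 71π/36 = -0.1736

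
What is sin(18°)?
sin(18°) = 0.309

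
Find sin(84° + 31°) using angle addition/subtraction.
sin(84° + 31°) = sin 84° cos 31° + cos 84° sin 31° = 0.9063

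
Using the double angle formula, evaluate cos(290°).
cos(290°) = cos²145° - sin²145° = 0.342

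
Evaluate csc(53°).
csc(53°) = 1.252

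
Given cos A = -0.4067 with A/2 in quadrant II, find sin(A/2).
sin(A/2) = ±√((1 - cos A)/2); positive since A/2 ∈ QII, so sin(A/2) = 0.8387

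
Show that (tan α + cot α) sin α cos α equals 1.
LHS = (sin α/cos α + cos α/sin α) sin α cos α = ((sin²α + cos²α)/(sin α cos α)) · sin α cos α = sin²α + cos²α = 1 = RHS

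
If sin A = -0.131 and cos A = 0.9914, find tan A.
tan A = sin A / cos A = -0.1321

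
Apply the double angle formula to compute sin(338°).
sin(338°) = 2 sin 169° cos 169° = -0.3746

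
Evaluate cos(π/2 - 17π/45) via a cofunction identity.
cos(π/2 - 17π/45) = sin(17π/45) = 0.9272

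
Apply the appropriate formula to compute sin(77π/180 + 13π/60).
sin(77π/180 + 13π/60) = sin 77π/180 cos 13π/60 + cos 77π/180 sin 13π/60 = 0.8988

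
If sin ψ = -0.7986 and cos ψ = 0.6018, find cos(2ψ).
cos(2ψ) = cos²ψ - sin²ψ = -0.2756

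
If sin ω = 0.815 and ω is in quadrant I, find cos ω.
cos ω = 0.5795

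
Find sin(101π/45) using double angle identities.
sin(101π/45) = 2 sin 101π/90 cos 101π/90 = 0.6947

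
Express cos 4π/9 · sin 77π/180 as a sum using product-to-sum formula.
cos 4π/9 sin 77π/180 = (1/2)[sin(4π/9+77π/180) - sin(4π/9-77π/180)]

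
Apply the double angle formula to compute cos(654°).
cos(654°) = 2cos²327° - 1 = 0.4067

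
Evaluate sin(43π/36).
sin(43π/36) = -0.5736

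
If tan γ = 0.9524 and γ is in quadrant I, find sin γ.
sin γ = 0.6897 (using tan²γ + 1 = sec²γ)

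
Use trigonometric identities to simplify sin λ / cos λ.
sin λ / cos λ = tan λ (using Quotient identity)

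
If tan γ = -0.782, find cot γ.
cot γ = 1/tan γ = -1.279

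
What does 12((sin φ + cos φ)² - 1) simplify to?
12((sin φ + cos φ)² - 1) = 12(sin(2φ)) (using Pythagorean + double angle)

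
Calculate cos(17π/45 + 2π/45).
cos(17π/45 + 2π/45) = cos 17π/45 cos 2π/45 - sin 17π/45 sin 2π/45 = 0.2419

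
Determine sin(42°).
sin(42°) = 0.6691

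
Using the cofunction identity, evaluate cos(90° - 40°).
cos(90° - 40°) = sin(40°) = 0.6428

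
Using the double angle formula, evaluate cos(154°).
cos(154°) = cos²77° - sin²77° = -0.8988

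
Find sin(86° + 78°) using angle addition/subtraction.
sin(86° + 78°) = sin 86° cos 78° + cos 86° sin 78° = 0.2756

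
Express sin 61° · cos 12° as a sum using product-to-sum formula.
sin 61° cos 12° = (1/2)[sin(61°+12°) + sin(61°-12°)]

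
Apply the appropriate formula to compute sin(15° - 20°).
sin(15° - 20°) = sin 15° cos 20° - cos 15° sin 20° = -0.08716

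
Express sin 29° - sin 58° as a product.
sin 29° - sin 58° = 2 cos(43.5°) sin(-14.5°)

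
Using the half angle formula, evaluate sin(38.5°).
sin(38.5°) = √((1 - cos 77°)/2) = 0.6225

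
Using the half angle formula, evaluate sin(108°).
sin(108°) = √((1 - cos 216°)/2) = 0.9511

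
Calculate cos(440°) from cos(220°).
cos(440°) = cos²220° - sin²220° = 0.1736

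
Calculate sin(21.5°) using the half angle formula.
sin(21.5°) = √((1 - cos 43°)/2) = 0.3665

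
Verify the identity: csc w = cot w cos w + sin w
RHS = cos²w/sin w + sin w = (cos²w + sin²w)/sin w = 1/sin w = csc w = LHS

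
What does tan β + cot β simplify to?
tan β + cot β = sec β csc β (using Quotient identities)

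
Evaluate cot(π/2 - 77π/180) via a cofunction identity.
cot(π/2 - 77π/180) = tan(77π/180) = 4.331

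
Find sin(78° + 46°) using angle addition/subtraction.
sin(78° + 46°) = sin 78° cos 46° + cos 78° sin 46° = 0.829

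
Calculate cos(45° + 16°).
cos(45° + 16°) = cos 45° cos 16° - sin 45° sin 16° = 0.4848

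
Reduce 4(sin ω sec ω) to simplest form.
4(sin ω sec ω) = 4(tan ω) (using Reciprocal + quotient)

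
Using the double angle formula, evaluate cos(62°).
cos(62°) = cos²31° - sin²31° = 0.4695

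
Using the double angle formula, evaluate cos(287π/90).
cos(287π/90) = cos²287π/180 - sin²287π/180 = -0.829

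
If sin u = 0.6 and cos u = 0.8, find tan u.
tan u = sin u / cos u = 0.75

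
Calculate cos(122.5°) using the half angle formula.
cos(122.5°) = -√((1 + cos 245°)/2) = -0.5373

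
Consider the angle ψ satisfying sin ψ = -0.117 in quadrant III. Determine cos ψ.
cos ψ = ±√(1 - sin²ψ) = -0.9931 (negative in QIII)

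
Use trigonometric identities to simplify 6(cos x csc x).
6(cos x csc x) = 6(cot x) (using Reciprocal + quotient)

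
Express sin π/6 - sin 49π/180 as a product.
sin π/6 - sin 49π/180 = 2 cos(79π/360) sin(-19π/360)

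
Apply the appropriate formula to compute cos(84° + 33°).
cos(84° + 33°) = cos 84° cos 33° - sin 84° sin 33° = -0.454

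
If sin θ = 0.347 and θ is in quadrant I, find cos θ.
cos θ = 0.9379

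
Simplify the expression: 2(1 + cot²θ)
2(1 + cot²θ) = 2(csc²θ) (using Pythagorean identity)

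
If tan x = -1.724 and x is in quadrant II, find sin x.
sin x = 0.865 (using tan²x + 1 = sec²x)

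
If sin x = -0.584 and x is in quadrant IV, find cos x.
cos x = 0.8118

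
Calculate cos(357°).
cos(357°) = 0.9986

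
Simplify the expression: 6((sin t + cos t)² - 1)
6((sin t + cos t)² - 1) = 6(sin(2t)) (using Pythagorean + double angle)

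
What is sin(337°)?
sin(337°) = -0.3907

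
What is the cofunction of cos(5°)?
cos(5°) = sin(90° - 5°) = sin(85°)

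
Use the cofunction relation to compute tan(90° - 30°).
tan(90° - 30°) = cot(30°) = √3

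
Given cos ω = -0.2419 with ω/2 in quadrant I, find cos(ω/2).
cos(ω/2) = ±√((1 + cos ω)/2); positive since ω/2 ∈ QI, so cos(ω/2) = 0.6157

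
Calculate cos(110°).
cos(110°) = -0.342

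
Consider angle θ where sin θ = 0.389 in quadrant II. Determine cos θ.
cos θ = ±√(1 - sin²θ) = -0.9212 (negative in QII)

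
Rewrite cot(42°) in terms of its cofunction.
cot(42°) = tan(90° - 42°) = tan(48°)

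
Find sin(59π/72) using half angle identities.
sin(59π/72) = √((1 - cos 59π/36)/2) = 0.5373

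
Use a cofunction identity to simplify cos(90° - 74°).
cos(90° - 74°) = sin(74°)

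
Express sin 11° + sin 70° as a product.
sin 11° + sin 70° = 2 sin(40.5°) cos(-29.5°)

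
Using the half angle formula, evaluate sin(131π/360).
sin(131π/360) = √((1 - cos 131π/180)/2) = 0.91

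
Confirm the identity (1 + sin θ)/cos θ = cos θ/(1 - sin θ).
LHS = (1 + sin θ)(1 - sin θ) / (cos θ(1 - sin θ)) = (1 - sin²θ) / (cos θ(1 - sin θ)) = cos²θ / (cos θ(1 - sin θ)) = cos θ/(1 - sin θ) = RHS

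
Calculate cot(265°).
cot(265°) = 0.08749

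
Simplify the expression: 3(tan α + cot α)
3(tan α + cot α) = 3(sec α csc α) (using Quotient identities)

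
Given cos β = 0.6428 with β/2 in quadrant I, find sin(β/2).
sin(β/2) = ±√((1 - cos β)/2); positive since β/2 ∈ QI, so sin(β/2) = 0.4226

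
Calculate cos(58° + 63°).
cos(58° + 63°) = cos 58° cos 63° - sin 58° sin 63° = -0.515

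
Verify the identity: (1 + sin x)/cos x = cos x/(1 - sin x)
LHS = (1 + sin x)(1 - sin x) / (cos x(1 - sin x)) = (1 - sin²x) / (cos x(1 - sin x)) = cos²x / (cos x(1 - sin x)) = cos x/(1 - sin x) = RHS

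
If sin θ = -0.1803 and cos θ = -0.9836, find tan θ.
tan θ = sin θ / cos θ = 0.1833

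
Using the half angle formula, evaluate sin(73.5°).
sin(73.5°) = √((1 - cos 147°)/2) = 0.9588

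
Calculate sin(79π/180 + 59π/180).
sin(79π/180 + 59π/180) = sin 79π/180 cos 59π/180 + cos 79π/180 sin 59π/180 = 0.6691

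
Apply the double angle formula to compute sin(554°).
sin(554°) = 2 sin 277° cos 277° = -0.2419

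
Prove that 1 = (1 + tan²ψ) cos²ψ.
RHS = sec²ψ · cos²ψ = (1/cos²ψ) · cos²ψ = 1 = LHS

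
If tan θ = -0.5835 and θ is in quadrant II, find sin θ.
sin θ = 0.504 (using tan²θ + 1 = sec²θ)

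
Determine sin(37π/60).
sin(37π/60) = 0.9336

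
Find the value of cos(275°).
cos(275°) = 0.08716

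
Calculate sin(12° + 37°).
sin(12° + 37°) = sin 12° cos 37° + cos 12° sin 37° = 0.7547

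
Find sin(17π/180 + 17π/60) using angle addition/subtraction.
sin(17π/180 + 17π/60) = sin 17π/180 cos 17π/60 + cos 17π/180 sin 17π/60 = 0.9272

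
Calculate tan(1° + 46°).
tan(1° + 46°) = (tan 1° + tan 46°)/(1 - tan 1° tan 46°) = 1.072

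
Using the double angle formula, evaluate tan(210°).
tan(210°) = 2 tan 105° / (1 - tan²105°) = √3/3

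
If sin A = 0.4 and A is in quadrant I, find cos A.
cos A = 0.9165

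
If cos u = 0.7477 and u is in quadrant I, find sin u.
sin u = 0.664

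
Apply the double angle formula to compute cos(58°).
cos(58°) = cos²29° - sin²29° = 0.5299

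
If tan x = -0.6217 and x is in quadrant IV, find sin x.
sin x = -0.528 (using tan²x + 1 = sec²x)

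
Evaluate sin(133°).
sin(133°) = 0.7314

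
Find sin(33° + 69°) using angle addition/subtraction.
sin(33° + 69°) = sin 33° cos 69° + cos 33° sin 69° = 0.9781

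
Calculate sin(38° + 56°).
sin(38° + 56°) = sin 38° cos 56° + cos 38° sin 56° = 0.9976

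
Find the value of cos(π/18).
cos(π/18) = 0.9848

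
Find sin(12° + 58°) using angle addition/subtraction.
sin(12° + 58°) = sin 12° cos 58° + cos 12° sin 58° = 0.9397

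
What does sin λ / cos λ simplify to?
sin λ / cos λ = tan λ (using Quotient identity)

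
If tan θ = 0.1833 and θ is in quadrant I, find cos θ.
cos θ = 0.9836 (using tan²θ + 1 = sec²θ)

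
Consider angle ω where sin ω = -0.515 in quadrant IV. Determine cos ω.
cos ω = √(1 - sin²ω) = 0.8572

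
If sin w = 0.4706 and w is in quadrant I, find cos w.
cos w = 0.8823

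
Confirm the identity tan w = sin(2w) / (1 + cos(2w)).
RHS = 2 sin w cos w / (2cos²w) = sin w/cos w = tan w = LHS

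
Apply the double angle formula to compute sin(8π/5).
sin(8π/5) = 2 sin 4π/5 cos 4π/5 = -0.9511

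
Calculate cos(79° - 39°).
cos(79° - 39°) = cos 79° cos 39° + sin 79° sin 39° = 0.766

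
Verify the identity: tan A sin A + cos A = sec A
LHS = sin²A/cos A + cos A = (sin²A + cos²A)/cos A = 1/cos A = sec A = RHS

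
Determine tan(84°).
tan(84°) = 9.514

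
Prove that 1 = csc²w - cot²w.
RHS = 1/sin²w - cos²w/sin²w = (1 - cos²w)/sin²w = sin²w/sin²w = 1 = LHS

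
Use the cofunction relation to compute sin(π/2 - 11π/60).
sin(π/2 - 11π/60) = cos(11π/60) = 0.8387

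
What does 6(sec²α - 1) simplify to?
6(sec²α - 1) = 6(tan²α) (using Pythagorean identity)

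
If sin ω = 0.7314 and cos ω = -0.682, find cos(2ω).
cos(2ω) = cos²ω - sin²ω = -0.06982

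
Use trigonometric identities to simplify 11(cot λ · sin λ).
11(cot λ · sin λ) = 11(cos λ) (using Quotient identity)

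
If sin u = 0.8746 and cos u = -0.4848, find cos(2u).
cos(2u) = cos²u - sin²u = -0.5299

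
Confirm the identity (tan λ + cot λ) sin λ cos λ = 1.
LHS = (sin λ/cos λ + cos λ/sin λ) sin λ cos λ = ((sin²λ + cos²λ)/(sin λ cos λ)) · sin λ cos λ = sin²λ + cos²λ = 1 = RHS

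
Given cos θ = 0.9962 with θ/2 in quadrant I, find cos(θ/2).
cos(θ/2) = ±√((1 + cos θ)/2); positive since θ/2 ∈ QI, so cos(θ/2) = 0.999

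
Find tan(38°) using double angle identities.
tan(38°) = 2 tan 19° / (1 - tan²19°) = 0.7813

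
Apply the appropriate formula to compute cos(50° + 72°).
cos(50° + 72°) = cos 50° cos 72° - sin 50° sin 72° = -0.5299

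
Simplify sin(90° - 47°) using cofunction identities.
sin(90° - 47°) = cos(47°)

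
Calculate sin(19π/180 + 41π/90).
sin(19π/180 + 41π/90) = sin 19π/180 cos 41π/90 + cos 19π/180 sin 41π/90 = 0.9816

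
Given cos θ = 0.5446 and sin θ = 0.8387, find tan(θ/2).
tan(θ/2) = sin θ / (1 + cos θ) = 0.543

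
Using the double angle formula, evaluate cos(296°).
cos(296°) = cos²148° - sin²148° = 0.4384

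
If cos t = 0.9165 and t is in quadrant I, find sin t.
sin t = 0.4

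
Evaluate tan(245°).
tan(245°) = 2.145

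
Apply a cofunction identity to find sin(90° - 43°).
sin(90° - 43°) = cos(43°) = 0.7314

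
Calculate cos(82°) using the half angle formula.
cos(82°) = √((1 + cos 164°)/2) = 0.1392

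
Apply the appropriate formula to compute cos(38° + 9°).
cos(38° + 9°) = cos 38° cos 9° - sin 38° sin 9° = 0.682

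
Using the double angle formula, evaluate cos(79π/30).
cos(79π/30) = cos²79π/60 - sin²79π/60 = -0.4067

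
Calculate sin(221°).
sin(221°) = -0.6561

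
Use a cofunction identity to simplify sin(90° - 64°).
sin(90° - 64°) = cos(64°)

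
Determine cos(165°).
cos(165°) = -(√6+√2)/4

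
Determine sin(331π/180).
sin(331π/180) = -0.4848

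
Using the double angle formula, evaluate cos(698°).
cos(698°) = cos²349° - sin²349° = 0.9272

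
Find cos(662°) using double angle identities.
cos(662°) = cos²331° - sin²331° = 0.5299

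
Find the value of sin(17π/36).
sin(17π/36) = 0.9962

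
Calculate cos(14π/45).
cos(14π/45) = 0.5592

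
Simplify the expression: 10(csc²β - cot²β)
10(csc²β - cot²β) = 10 (using Pythagorean identity)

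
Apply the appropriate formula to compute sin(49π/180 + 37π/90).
sin(49π/180 + 37π/90) = sin 49π/180 cos 37π/90 + cos 49π/180 sin 37π/90 = 0.8387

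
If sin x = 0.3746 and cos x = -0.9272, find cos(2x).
cos(2x) = cos²x - sin²x = 0.7194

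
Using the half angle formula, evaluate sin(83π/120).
sin(83π/120) = √((1 - cos 83π/60)/2) = 0.8241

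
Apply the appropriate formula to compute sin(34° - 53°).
sin(34° - 53°) = sin 34° cos 53° - cos 34° sin 53° = -0.3256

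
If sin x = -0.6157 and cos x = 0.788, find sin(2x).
sin(2x) = 2 sin x cos x = -0.9703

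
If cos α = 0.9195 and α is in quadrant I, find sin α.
sin α = 0.3931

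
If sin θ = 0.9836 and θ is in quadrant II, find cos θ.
cos θ = -0.1804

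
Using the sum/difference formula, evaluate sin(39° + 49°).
sin(39° + 49°) = sin 39° cos 49° + cos 39° sin 49° = 0.9994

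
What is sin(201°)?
sin(201°) = -0.3584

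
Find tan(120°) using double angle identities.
tan(120°) = 2 tan 60° / (1 - tan²60°) = -√3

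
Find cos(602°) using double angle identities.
cos(602°) = 1 - 2sin²301° = -0.4695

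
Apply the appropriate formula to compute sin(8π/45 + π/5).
sin(8π/45 + π/5) = sin 8π/45 cos π/5 + cos 8π/45 sin π/5 = 0.9272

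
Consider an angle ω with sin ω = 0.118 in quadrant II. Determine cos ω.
cos ω = ±√(1 - sin²ω) = -0.993 (negative in QII)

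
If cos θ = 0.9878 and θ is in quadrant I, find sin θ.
sin θ = 0.1557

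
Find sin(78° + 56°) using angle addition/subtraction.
sin(78° + 56°) = sin 78° cos 56° + cos 78° sin 56° = 0.7193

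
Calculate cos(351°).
cos(351°) = 0.9877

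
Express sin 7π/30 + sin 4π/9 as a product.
sin 7π/30 + sin 4π/9 = 2 sin(61π/180) cos(-19π/180)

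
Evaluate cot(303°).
cot(303°) = -0.6494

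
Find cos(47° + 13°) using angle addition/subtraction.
cos(47° + 13°) = cos 47° cos 13° - sin 47° sin 13° = 1/2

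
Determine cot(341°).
cot(341°) = -2.904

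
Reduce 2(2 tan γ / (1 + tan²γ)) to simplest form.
2(2 tan γ / (1 + tan²γ)) = 2(sin(2γ)) (using Double angle)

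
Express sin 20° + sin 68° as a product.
sin 20° + sin 68° = 2 sin(44°) cos(-24°)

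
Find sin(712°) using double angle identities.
sin(712°) = 2 sin 356° cos 356° = -0.1392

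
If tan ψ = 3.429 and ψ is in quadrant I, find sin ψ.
sin ψ = 0.96 (using tan²ψ + 1 = sec²ψ)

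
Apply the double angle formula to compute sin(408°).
sin(408°) = 2 sin 204° cos 204° = 0.7431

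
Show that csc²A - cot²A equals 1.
LHS = 1/sin²A - cos²A/sin²A = (1 - cos²A)/sin²A = sin²A/sin²A = 1 = RHS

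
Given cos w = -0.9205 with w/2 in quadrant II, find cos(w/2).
cos(w/2) = ±√((1 + cos w)/2); negative since w/2 ∈ QII, so cos(w/2) = -0.1994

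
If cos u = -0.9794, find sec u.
sec u = 1/cos u = -1.021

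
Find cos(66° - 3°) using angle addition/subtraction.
cos(66° - 3°) = cos 66° cos 3° + sin 66° sin 3° = 0.454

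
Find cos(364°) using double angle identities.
cos(364°) = cos²182° - sin²182° = 0.9976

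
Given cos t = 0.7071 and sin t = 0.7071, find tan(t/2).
tan(t/2) = sin t / (1 + cos t) = 0.4142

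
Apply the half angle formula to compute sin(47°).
sin(47°) = √((1 - cos 94°)/2) = 0.7314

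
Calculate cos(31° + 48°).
cos(31° + 48°) = cos 31° cos 48° - sin 31° sin 48° = 0.1908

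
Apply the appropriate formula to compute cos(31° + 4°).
cos(31° + 4°) = cos 31° cos 4° - sin 31° sin 4° = 0.8192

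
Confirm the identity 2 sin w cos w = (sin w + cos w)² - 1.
RHS = sin²w + 2 sin w cos w + cos²w - 1 = (sin²w + cos²w) + 2 sin w cos w - 1 = 1 + 2 sin w cos w - 1 = 2 sin w cos w = LHS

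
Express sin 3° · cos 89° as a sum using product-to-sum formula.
sin 3° cos 89° = (1/2)[sin(3°+89°) + sin(3°-89°)]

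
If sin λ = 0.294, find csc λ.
csc λ = 1/sin λ = 3.401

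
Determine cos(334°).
cos(334°) = 0.8988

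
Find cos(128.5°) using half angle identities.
cos(128.5°) = -√((1 + cos 257°)/2) = -0.6225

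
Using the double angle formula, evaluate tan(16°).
tan(16°) = 2 tan 8° / (1 - tan²8°) = 0.2867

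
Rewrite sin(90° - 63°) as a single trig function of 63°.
sin(90° - 63°) = cos(63°)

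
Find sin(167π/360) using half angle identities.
sin(167π/360) = √((1 - cos 167π/180)/2) = 0.9936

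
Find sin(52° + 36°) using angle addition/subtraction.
sin(52° + 36°) = sin 52° cos 36° + cos 52° sin 36° = 0.9994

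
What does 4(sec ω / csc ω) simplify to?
4(sec ω / csc ω) = 4(tan ω) (using Reciprocal identities)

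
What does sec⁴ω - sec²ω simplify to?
sec⁴ω - sec²ω = tan⁴ω + tan²ω (using Pythagorean)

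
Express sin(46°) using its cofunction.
sin(46°) = cos(90° - 46°) = cos(44°)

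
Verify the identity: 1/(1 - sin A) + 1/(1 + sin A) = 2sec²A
LHS = [(1 + sin A) + (1 - sin A)] / [(1 - sin A)(1 + sin A)] = 2/(1 - sin²A) = 2/cos²A = 2sec²A = RHS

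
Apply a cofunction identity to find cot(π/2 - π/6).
cot(π/2 - π/6) = tan(π/6) = √3/3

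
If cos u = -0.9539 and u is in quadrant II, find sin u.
sin u = 0.3001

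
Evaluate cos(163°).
cos(163°) = -0.9563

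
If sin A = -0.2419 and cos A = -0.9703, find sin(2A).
sin(2A) = 2 sin A cos A = 0.4694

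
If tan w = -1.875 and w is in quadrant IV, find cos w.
cos w = 0.4706 (using tan²w + 1 = sec²w)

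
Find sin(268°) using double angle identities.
sin(268°) = 2 sin 134° cos 134° = -0.9994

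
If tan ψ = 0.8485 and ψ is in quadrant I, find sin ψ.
sin ψ = 0.647 (using tan²ψ + 1 = sec²ψ)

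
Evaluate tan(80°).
tan(80°) = 5.671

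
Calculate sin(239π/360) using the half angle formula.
sin(239π/360) = √((1 - cos 239π/180)/2) = 0.8704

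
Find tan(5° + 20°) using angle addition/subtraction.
tan(5° + 20°) = (tan 5° + tan 20°)/(1 - tan 5° tan 20°) = 0.4663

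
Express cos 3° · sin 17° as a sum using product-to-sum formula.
cos 3° sin 17° = (1/2)[sin(3°+17°) - sin(3°-17°)]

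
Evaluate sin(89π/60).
sin(89π/60) = -0.9986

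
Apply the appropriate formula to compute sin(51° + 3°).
sin(51° + 3°) = sin 51° cos 3° + cos 51° sin 3° = 0.809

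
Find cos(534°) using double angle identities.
cos(534°) = cos²267° - sin²267° = -0.9945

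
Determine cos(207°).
cos(207°) = -0.891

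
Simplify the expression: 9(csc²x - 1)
9(csc²x - 1) = 9(cot²x) (using Pythagorean identity)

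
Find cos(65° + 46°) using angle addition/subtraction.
cos(65° + 46°) = cos 65° cos 46° - sin 65° sin 46° = -0.3584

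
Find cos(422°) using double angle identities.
cos(422°) = cos²211° - sin²211° = 0.4695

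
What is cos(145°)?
cos(145°) = -0.8192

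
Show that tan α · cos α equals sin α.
LHS = (sin α/cos α) · cos α = sin α = RHS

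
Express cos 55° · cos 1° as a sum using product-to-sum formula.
cos 55° cos 1° = (1/2)[cos(55°-1°) + cos(55°+1°)]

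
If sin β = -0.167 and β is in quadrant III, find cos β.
cos β = -0.986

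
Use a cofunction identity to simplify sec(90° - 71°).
sec(90° - 71°) = csc(71°)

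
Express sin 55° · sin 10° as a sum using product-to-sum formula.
sin 55° sin 10° = (1/2)[cos(55°-10°) - cos(55°+10°)]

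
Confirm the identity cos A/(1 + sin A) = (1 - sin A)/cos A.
RHS = (1 - sin A)(1 + sin A) / (cos A(1 + sin A)) = (1 - sin²A) / (cos A(1 + sin A)) = cos²A / (cos A(1 + sin A)) = cos A/(1 + sin A) = LHS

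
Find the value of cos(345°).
cos(345°) = (√6+√2)/4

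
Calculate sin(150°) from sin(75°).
sin(150°) = 2 sin 75° cos 75° = 1/2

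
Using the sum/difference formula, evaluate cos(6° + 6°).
cos(6° + 6°) = cos 6° cos 6° - sin 6° sin 6° = 0.9781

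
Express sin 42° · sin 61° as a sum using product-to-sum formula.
sin 42° sin 61° = (1/2)[cos(42°-61°) - cos(42°+61°)]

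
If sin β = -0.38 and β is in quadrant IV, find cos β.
cos β = 0.925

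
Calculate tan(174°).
tan(174°) = -0.1051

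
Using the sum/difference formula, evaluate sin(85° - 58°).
sin(85° - 58°) = sin 85° cos 58° - cos 85° sin 58° = 0.454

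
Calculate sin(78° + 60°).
sin(78° + 60°) = sin 78° cos 60° + cos 78° sin 60° = 0.6691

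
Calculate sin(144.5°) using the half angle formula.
sin(144.5°) = √((1 - cos 289°)/2) = 0.5807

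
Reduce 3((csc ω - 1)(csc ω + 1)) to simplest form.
3((csc ω - 1)(csc ω + 1)) = 3(cot²ω) (using Diff. of squares)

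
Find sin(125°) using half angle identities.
sin(125°) = √((1 - cos 250°)/2) = 0.8192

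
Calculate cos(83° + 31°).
cos(83° + 31°) = cos 83° cos 31° - sin 83° sin 31° = -0.4067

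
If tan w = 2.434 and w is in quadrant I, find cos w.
cos w = 0.38 (using tan²w + 1 = sec²w)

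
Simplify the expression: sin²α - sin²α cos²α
sin²α - sin²α cos²α = sin⁴α (using Factoring)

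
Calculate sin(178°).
sin(178°) = 0.0349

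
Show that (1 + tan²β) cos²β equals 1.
LHS = sec²β · cos²β = (1/cos²β) · cos²β = 1 = RHS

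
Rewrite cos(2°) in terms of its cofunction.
cos(2°) = sin(90° - 2°) = sin(88°)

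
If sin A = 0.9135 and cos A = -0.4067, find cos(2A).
cos(2A) = cos²A - sin²A = -0.6691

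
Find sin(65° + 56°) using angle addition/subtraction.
sin(65° + 56°) = sin 65° cos 56° + cos 65° sin 56° = 0.8572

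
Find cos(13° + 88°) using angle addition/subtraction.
cos(13° + 88°) = cos 13° cos 88° - sin 13° sin 88° = -0.1908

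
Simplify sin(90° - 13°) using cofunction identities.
sin(90° - 13°) = cos(13°)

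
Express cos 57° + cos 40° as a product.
cos 57° + cos 40° = 2 cos(48.5°) cos(8.5°)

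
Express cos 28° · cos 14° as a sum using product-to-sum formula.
cos 28° cos 14° = (1/2)[cos(28°-14°) + cos(28°+14°)]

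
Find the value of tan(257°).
tan(257°) = 4.331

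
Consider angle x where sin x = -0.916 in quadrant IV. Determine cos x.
cos x = √(1 - sin²x) = 0.4012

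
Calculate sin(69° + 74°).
sin(69° + 74°) = sin 69° cos 74° + cos 69° sin 74° = 0.6018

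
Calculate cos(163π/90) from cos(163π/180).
cos(163π/90) = cos²163π/180 - sin²163π/180 = 0.829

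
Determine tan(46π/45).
tan(46π/45) = 0.06993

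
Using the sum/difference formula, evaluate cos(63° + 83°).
cos(63° + 83°) = cos 63° cos 83° - sin 63° sin 83° = -0.829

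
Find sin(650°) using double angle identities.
sin(650°) = 2 sin 325° cos 325° = -0.9397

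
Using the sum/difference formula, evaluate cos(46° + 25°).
cos(46° + 25°) = cos 46° cos 25° - sin 46° sin 25° = 0.3256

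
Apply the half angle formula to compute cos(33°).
cos(33°) = √((1 + cos 66°)/2) = 0.8387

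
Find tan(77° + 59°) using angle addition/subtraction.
tan(77° + 59°) = (tan 77° + tan 59°)/(1 - tan 77° tan 59°) = -0.9657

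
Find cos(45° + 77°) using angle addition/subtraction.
cos(45° + 77°) = cos 45° cos 77° - sin 45° sin 77° = -0.5299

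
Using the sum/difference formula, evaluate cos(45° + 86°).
cos(45° + 86°) = cos 45° cos 86° - sin 45° sin 86° = -0.6561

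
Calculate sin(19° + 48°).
sin(19° + 48°) = sin 19° cos 48° + cos 19° sin 48° = 0.9205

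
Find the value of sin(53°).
sin(53°) = 0.7986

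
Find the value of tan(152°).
tan(152°) = -0.5317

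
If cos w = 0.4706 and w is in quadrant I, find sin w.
sin w = 0.8823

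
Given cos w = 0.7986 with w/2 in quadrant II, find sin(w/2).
sin(w/2) = ±√((1 - cos w)/2); positive since w/2 ∈ QII, so sin(w/2) = 0.3173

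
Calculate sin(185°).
sin(185°) = -0.08716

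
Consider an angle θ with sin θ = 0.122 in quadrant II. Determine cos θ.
cos θ = ±√(1 - sin²θ) = -0.9925 (negative in QII)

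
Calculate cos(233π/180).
cos(233π/180) = -0.6018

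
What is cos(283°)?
cos(283°) = 0.225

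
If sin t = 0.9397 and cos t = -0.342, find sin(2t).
sin(2t) = 2 sin t cos t = -0.6428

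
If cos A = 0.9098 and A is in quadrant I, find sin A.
sin A = 0.415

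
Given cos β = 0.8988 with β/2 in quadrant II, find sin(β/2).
sin(β/2) = ±√((1 - cos β)/2); positive since β/2 ∈ QII, so sin(β/2) = 0.2249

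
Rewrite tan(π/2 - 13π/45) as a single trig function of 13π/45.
tan(π/2 - 13π/45) = cot(13π/45)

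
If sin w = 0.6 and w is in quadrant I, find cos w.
cos w = 0.8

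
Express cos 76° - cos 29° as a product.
cos 76° - cos 29° = -2 sin(52.5°) sin(23.5°)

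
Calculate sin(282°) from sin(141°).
sin(282°) = 2 sin 141° cos 141° = -0.9781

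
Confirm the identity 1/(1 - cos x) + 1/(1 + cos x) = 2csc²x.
LHS = [(1 + cos x) + (1 - cos x)] / [(1 - cos x)(1 + cos x)] = 2/(1 - cos²x) = 2/sin²x = 2csc²x = RHS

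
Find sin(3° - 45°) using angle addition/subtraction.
sin(3° - 45°) = sin 3° cos 45° - cos 3° sin 45° = -0.6691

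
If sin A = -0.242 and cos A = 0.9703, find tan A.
tan A = sin A / cos A = -0.2494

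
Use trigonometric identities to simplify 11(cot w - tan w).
11(cot w - tan w) = 11(2 cot(2w)) (using Double angle)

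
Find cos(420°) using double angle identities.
cos(420°) = cos²210° - sin²210° = 1/2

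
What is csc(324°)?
csc(324°) = -1.701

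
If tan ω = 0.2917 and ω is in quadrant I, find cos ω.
cos ω = 0.96 (using tan²ω + 1 = sec²ω)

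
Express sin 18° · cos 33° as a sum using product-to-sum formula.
sin 18° cos 33° = (1/2)[sin(18°+33°) + sin(18°-33°)]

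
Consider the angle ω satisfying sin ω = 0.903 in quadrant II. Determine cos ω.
cos ω = ±√(1 - sin²ω) = -0.4296 (negative in QII)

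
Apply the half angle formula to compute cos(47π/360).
cos(47π/360) = √((1 + cos 47π/180)/2) = 0.9171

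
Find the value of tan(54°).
tan(54°) = 1.376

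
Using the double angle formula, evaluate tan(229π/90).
tan(229π/90) = 2 tan 229π/180 / (1 - tan²229π/180) = -7.115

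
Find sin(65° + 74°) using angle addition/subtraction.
sin(65° + 74°) = sin 65° cos 74° + cos 65° sin 74° = 0.6561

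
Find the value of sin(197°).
sin(197°) = -0.2924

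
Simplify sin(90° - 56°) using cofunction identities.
sin(90° - 56°) = cos(56°)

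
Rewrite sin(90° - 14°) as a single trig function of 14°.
sin(90° - 14°) = cos(14°)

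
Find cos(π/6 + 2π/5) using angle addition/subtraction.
cos(π/6 + 2π/5) = cos π/6 cos 2π/5 - sin π/6 sin 2π/5 = -0.2079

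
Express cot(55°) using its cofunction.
cot(55°) = tan(90° - 55°) = tan(35°)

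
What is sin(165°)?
sin(165°) = (√6-√2)/4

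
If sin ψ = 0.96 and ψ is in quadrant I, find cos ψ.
cos ψ = 0.28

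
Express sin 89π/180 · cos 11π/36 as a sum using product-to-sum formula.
sin 89π/180 cos 11π/36 = (1/2)[sin(89π/180+11π/36) + sin(89π/180-11π/36)]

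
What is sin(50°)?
sin(50°) = 0.766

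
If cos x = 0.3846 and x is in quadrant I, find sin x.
sin x = 0.9231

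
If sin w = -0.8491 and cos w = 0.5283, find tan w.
tan w = sin w / cos w = -1.607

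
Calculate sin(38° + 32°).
sin(38° + 32°) = sin 38° cos 32° + cos 38° sin 32° = 0.9397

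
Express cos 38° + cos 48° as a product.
cos 38° + cos 48° = 2 cos(43°) cos(-5°)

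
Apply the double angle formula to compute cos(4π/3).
cos(4π/3) = cos²2π/3 - sin²2π/3 = -1/2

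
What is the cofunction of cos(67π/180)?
cos(67π/180) = sin(π/2 - 67π/180) = sin(23π/180)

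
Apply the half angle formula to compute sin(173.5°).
sin(173.5°) = √((1 - cos 347°)/2) = 0.1132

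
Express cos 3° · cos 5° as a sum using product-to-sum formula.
cos 3° cos 5° = (1/2)[cos(3°-5°) + cos(3°+5°)]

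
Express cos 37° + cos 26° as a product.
cos 37° + cos 26° = 2 cos(31.5°) cos(5.5°)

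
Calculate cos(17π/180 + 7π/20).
cos(17π/180 + 7π/20) = cos 17π/180 cos 7π/20 - sin 17π/180 sin 7π/20 = 0.1736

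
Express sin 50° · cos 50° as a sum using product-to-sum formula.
sin 50° cos 50° = (1/2)[sin(50°+50°) + sin(50°-50°)]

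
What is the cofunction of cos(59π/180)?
cos(59π/180) = sin(π/2 - 59π/180) = sin(31π/180)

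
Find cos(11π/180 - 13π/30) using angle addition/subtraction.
cos(11π/180 - 13π/30) = cos 11π/180 cos 13π/30 + sin 11π/180 sin 13π/30 = 0.3907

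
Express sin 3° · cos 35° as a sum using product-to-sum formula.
sin 3° cos 35° = (1/2)[sin(3°+35°) + sin(3°-35°)]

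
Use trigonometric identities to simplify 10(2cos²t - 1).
10(2cos²t - 1) = 10(cos(2t)) (using Double angle)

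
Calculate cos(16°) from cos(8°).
cos(16°) = cos²8° - sin²8° = 0.9613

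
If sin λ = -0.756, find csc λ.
csc λ = 1/sin λ = -1.323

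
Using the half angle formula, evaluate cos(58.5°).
cos(58.5°) = √((1 + cos 117°)/2) = 0.5225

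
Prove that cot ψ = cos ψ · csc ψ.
RHS = cos ψ · (1/sin ψ) = cos ψ/sin ψ = cot ψ = LHS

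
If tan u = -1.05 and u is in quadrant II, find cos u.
cos u = -0.6897 (using tan²u + 1 = sec²u)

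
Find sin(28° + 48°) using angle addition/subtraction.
sin(28° + 48°) = sin 28° cos 48° + cos 28° sin 48° = 0.9703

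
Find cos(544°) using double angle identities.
cos(544°) = cos²272° - sin²272° = -0.9976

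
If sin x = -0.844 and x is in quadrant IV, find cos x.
cos x = 0.5363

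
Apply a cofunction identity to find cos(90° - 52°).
cos(90° - 52°) = sin(52°) = 0.788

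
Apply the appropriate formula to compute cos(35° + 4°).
cos(35° + 4°) = cos 35° cos 4° - sin 35° sin 4° = 0.7771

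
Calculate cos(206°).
cos(206°) = -0.8988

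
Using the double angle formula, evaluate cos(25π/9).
cos(25π/9) = cos²25π/18 - sin²25π/18 = -0.766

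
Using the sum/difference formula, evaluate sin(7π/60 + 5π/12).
sin(7π/60 + 5π/12) = sin 7π/60 cos 5π/12 + cos 7π/60 sin 5π/12 = 0.9945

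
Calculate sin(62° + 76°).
sin(62° + 76°) = sin 62° cos 76° + cos 62° sin 76° = 0.6691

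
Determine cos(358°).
cos(358°) = 0.9994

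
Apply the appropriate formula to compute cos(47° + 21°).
cos(47° + 21°) = cos 47° cos 21° - sin 47° sin 21° = 0.3746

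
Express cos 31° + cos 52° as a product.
cos 31° + cos 52° = 2 cos(41.5°) cos(-10.5°)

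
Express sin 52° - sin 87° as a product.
sin 52° - sin 87° = 2 cos(69.5°) sin(-17.5°)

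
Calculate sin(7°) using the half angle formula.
sin(7°) = √((1 - cos 14°)/2) = 0.1219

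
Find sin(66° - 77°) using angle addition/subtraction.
sin(66° - 77°) = sin 66° cos 77° - cos 66° sin 77° = -0.1908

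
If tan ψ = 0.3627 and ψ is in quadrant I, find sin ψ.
sin ψ = 0.341 (using tan²ψ + 1 = sec²ψ)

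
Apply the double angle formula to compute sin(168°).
sin(168°) = 2 sin 84° cos 84° = 0.2079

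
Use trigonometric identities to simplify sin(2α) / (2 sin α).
sin(2α) / (2 sin α) = cos α (using Double angle)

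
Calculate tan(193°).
tan(193°) = 0.2309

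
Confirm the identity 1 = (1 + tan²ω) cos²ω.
RHS = sec²ω · cos²ω = (1/cos²ω) · cos²ω = 1 = LHS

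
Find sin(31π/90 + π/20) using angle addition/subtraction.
sin(31π/90 + π/20) = sin 31π/90 cos π/20 + cos 31π/90 sin π/20 = 0.9455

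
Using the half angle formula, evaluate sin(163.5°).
sin(163.5°) = √((1 - cos 327°)/2) = 0.284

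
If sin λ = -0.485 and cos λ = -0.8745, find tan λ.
tan λ = sin λ / cos λ = 0.5546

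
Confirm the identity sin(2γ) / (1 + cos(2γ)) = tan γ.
LHS = 2 sin γ cos γ / (2cos²γ) = sin γ/cos γ = tan γ = RHS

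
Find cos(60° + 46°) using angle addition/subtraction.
cos(60° + 46°) = cos 60° cos 46° - sin 60° sin 46° = -0.2756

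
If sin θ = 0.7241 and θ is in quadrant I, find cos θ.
cos θ = 0.6897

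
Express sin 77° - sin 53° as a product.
sin 77° - sin 53° = 2 cos(65°) sin(12°)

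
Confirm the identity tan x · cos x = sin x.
LHS = (sin x/cos x) · cos x = sin x = RHS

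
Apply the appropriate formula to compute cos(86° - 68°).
cos(86° - 68°) = cos 86° cos 68° + sin 86° sin 68° = 0.9511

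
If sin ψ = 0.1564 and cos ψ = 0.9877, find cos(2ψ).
cos(2ψ) = cos²ψ - sin²ψ = 0.9511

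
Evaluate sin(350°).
sin(350°) = -0.1736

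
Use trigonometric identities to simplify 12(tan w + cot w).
12(tan w + cot w) = 12(sec w csc w) (using Quotient identities)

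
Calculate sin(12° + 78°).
sin(12° + 78°) = sin 12° cos 78° + cos 12° sin 78° = 1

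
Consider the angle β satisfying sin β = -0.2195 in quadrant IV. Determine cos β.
cos β = √(1 - sin²β) = 0.9756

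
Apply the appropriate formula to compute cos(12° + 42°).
cos(12° + 42°) = cos 12° cos 42° - sin 12° sin 42° = 0.5878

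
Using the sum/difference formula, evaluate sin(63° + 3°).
sin(63° + 3°) = sin 63° cos 3° + cos 63° sin 3° = 0.9135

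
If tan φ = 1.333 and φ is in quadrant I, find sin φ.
sin φ = 0.7999 (using tan²φ + 1 = sec²φ)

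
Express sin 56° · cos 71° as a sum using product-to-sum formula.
sin 56° cos 71° = (1/2)[sin(56°+71°) + sin(56°-71°)]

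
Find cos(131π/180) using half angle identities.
cos(131π/180) = -√((1 + cos 131π/90)/2) = -0.6561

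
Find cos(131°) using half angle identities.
cos(131°) = -√((1 + cos 262°)/2) = -0.6561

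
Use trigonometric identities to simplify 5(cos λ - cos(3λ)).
5(cos λ - cos(3λ)) = 5(2 sin(2λ) sin λ) (using Sum-to-product)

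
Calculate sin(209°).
sin(209°) = -0.4848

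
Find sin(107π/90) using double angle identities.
sin(107π/90) = 2 sin 107π/180 cos 107π/180 = -0.5592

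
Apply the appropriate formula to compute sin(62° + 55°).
sin(62° + 55°) = sin 62° cos 55° + cos 62° sin 55° = 0.891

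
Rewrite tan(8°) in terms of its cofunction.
tan(8°) = cot(90° - 8°) = cot(82°)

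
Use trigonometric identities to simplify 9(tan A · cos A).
9(tan A · cos A) = 9(sin A) (using Quotient identity)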